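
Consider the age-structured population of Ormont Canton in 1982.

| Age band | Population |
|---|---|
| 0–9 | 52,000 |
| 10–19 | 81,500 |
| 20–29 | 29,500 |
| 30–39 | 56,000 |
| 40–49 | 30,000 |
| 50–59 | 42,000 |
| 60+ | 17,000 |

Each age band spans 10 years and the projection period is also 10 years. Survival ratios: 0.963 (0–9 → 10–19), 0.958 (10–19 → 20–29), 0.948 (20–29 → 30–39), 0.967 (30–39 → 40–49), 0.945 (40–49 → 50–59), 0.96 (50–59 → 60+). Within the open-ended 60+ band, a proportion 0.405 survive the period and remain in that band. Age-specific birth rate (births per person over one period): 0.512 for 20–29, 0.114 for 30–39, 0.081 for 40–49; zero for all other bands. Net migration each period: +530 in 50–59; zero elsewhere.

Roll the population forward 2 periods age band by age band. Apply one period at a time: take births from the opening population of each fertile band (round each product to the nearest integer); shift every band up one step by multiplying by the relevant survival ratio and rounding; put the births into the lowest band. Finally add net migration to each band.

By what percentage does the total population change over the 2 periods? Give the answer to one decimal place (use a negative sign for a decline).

3.3

After projecting period 1:
Births: 29500 × 0.512 = 15104 ; 56000 × 0.114 = 6384 ; 30000 × 0.081 = 2430 ⇒ total 23918
10–19: 52000 × 0.963 = 50076
20–29: 81500 × 0.958 = 78077
30–39: 29500 × 0.948 = 27966
40–49: 56000 × 0.967 = 54152
50–59: 30000 × 0.945 = 28350
60+: 42000 × 0.96 + 17000 × 0.405 = 40320 + 6885 = 47205
Net migration: 50–59 + 530 → 28880
→ [23918, 50076, 78077, 27966, 54152, 28880, 47205]
After projecting period 2:
Births: 78077 × 0.512 = 39975 ; 27966 × 0.114 = 3188 ; 54152 × 0.081 = 4386 ⇒ total 47549
10–19: 23918 × 0.963 = 23033
20–29: 50076 × 0.958 = 47973
30–39: 78077 × 0.948 = 74017
40–49: 27966 × 0.967 = 27043
50–59: 54152 × 0.945 = 51174
60+: 28880 × 0.96 + 47205 × 0.405 = 27725 + 19118 = 46843
Net migration: 50–59 + 530 → 51704
→ [47549, 23033, 47973, 74017, 27043, 51704, 46843]
Total: 308000 → 318162; change = 10162; percentage change = 3.3%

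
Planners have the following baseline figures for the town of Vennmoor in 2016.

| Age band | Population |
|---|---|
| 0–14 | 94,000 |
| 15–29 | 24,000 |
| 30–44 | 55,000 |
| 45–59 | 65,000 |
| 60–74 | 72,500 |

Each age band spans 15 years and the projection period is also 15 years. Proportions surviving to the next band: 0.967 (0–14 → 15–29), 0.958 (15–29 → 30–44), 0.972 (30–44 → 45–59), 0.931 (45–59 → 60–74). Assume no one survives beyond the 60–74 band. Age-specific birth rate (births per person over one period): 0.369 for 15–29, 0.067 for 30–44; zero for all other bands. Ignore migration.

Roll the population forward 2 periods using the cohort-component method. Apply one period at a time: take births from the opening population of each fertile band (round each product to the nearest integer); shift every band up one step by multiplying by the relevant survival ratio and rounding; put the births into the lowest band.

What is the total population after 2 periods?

Period 1.
Births: 24000 × 0.369 = 8856 ; 55000 × 0.067 = 3685 → 12541
15–29: 94000 × 0.967 = 90898
30–44: 24000 × 0.958 = 22992
45–59: 55000 × 0.972 = 53460
60–74: 65000 × 0.931 = 60515
→ [12541, 90898, 22992, 53460, 60515]
Period 2.
Births: 90898 × 0.369 = 33541 ; 22992 × 0.067 = 1540 → 35081
15–29: 12541 × 0.967 = 12127
30–44: 90898 × 0.958 = 87080
45–59: 22992 × 0.972 = 22348
60–74: 53460 × 0.931 = 49771
→ [35081, 12127, 87080, 22348, 49771]
Total after period 2: 35081 + 12127 + 87080 + 22348 + 49771 = 206407

206407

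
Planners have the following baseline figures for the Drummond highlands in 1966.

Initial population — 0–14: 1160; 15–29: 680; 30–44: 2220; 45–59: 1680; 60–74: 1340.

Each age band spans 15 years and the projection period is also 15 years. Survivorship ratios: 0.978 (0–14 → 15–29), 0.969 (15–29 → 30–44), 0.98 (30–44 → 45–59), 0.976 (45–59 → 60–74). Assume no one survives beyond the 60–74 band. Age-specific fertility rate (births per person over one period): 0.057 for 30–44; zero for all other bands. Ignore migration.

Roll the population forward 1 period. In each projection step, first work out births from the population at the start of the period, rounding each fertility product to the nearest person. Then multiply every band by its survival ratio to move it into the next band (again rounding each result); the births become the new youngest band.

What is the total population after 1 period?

(Bands numbered youngest = 1 to oldest = 5.)
Period 1:
Births: 2220 × 0.057 = 127
Band 2: 1160 × 0.978 = 1134
Band 3: 680 × 0.969 = 659
Band 4: 2220 × 0.98 = 2176
Band 5: 1680 × 0.976 = 1640
Giving 127 / 1134 / 659 / 2176 / 1640.
Total after period 1: 127 + 1134 + 659 + 2176 + 1640 = 5736

5736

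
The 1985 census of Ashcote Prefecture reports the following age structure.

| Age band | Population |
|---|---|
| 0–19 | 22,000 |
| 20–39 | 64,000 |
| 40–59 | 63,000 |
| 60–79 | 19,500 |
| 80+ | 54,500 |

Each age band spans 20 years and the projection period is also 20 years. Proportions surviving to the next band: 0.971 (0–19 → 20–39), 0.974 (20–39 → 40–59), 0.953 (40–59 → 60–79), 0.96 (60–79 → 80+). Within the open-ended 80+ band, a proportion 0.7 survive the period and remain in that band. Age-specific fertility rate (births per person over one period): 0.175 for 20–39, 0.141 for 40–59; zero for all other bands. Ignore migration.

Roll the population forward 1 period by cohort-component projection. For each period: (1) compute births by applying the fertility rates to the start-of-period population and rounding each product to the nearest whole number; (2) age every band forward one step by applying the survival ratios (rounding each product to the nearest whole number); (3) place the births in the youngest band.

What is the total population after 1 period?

220690

— Period 1 —
Births: 64000 × 0.175 = 11200  |  63000 × 0.141 = 8883 — total 20083
20–39: 22000 × 0.971 = 21362
40–59: 64000 × 0.974 = 62336
60–79: 63000 × 0.953 = 60039
80+: 19500 × 0.96 + 54500 × 0.7 = 18720 + 38150 = 56870
→ [20083, 21362, 62336, 60039, 56870]
Total after period 1: 20083 + 21362 + 62336 + 60039 + 56870 = 220690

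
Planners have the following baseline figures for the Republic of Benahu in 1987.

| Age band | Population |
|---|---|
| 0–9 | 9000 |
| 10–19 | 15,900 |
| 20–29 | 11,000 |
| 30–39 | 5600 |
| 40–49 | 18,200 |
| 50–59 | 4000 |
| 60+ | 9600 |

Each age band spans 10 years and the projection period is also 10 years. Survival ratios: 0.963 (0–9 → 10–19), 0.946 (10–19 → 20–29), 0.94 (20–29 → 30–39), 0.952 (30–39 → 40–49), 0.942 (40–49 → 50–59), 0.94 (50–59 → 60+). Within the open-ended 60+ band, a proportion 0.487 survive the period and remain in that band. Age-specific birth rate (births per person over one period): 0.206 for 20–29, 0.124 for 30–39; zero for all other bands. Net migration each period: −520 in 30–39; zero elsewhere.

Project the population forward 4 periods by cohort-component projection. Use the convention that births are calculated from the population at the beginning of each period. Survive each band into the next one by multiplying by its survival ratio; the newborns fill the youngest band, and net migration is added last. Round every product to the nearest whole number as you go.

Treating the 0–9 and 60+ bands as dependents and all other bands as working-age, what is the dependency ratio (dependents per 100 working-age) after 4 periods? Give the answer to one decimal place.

Period 1:
Births: 11000 × 0.206 = 2266, 5600 × 0.124 = 694 — total 2960
10–19: 9000 × 0.963 = 8667
20–29: 15900 × 0.946 = 15041
30–39: 11000 × 0.94 = 10340
40–49: 5600 × 0.952 = 5331
50–59: 18200 × 0.942 = 17144
60+: 4000 × 0.94 + 9600 × 0.487 = 3760 + 4675 = 8435
Net migration: 30–39 − 520 → 9820
Population now: 0–9=2960, 10–19=8667, 20–29=15041, 30–39=9820, 40–49=5331, 50–59=17144, 60+=8435
Period 2:
Births: 15041 × 0.206 = 3098, 9820 × 0.124 = 1218 — total 4316
10–19: 2960 × 0.963 = 2850
20–29: 8667 × 0.946 = 8199
30–39: 15041 × 0.94 = 14139
40–49: 9820 × 0.952 = 9349
50–59: 5331 × 0.942 = 5022
60+: 17144 × 0.94 + 8435 × 0.487 = 16115 + 4108 = 20223
Net migration: 30–39 − 520 → 13619
Population now: 0–9=4316, 10–19=2850, 20–29=8199, 30–39=13619, 40–49=9349, 50–59=5022, 60+=20223
Period 3:
Births: 8199 × 0.206 = 1689, 13619 × 0.124 = 1689 — total 3378
10–19: 4316 × 0.963 = 4156
20–29: 2850 × 0.946 = 2696
30–39: 8199 × 0.94 = 7707
40–49: 13619 × 0.952 = 12965
50–59: 9349 × 0.942 = 8807
60+: 5022 × 0.94 + 20223 × 0.487 = 4721 + 9849 = 14570
Net migration: 30–39 − 520 → 7187
Population now: 0–9=3378, 10–19=4156, 20–29=2696, 30–39=7187, 40–49=12965, 50–59=8807, 60+=14570
Period 4:
Births: 2696 × 0.206 = 555, 7187 × 0.124 = 891 — total 1446
10–19: 3378 × 0.963 = 3253
20–29: 4156 × 0.946 = 3932
30–39: 2696 × 0.94 = 2534
40–49: 7187 × 0.952 = 6842
50–59: 12965 × 0.942 = 12213
60+: 8807 × 0.94 + 14570 × 0.487 = 8279 + 7096 = 15375
Net migration: 30–39 − 520 → 2014
Population now: 0–9=1446, 10–19=3253, 20–29=3932, 30–39=2014, 40–49=6842, 50–59=12213, 60+=15375
Dependents (band 0–9 + band 60+) = 1446 + 15375 = 16821; working-age = 28254; ratio = 16821/28254 × 100 = 59.5

59.5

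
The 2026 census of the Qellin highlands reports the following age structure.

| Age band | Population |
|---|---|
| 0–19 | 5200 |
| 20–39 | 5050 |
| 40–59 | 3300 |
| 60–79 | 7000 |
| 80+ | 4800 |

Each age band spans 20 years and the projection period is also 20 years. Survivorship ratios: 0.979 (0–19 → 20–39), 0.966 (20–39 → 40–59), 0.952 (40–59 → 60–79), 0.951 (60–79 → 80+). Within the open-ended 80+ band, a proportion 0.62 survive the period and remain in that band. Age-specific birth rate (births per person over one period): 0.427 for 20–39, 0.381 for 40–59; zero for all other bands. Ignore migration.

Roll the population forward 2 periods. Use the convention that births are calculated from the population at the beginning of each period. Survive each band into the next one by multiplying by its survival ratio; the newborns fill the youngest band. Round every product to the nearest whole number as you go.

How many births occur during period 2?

Call the bands 1 to 5, youngest first.
[period 1]
Births: 5050 * 0.427 = 2156  |  3300 * 0.381 = 1257 ⇒ total 3413
Band 2: 5200 * 0.979 = 5091
Band 3: 5050 * 0.966 = 4878
Band 4: 3300 * 0.952 = 3142
Band 5: 7000 * 0.951 + 4800 * 0.62 = 6657 + 2976 = 9633
→ [3413, 5091, 4878, 3142, 9633]
[period 2]
Births: 5091 * 0.427 = 2174  |  4878 * 0.381 = 1859 ⇒ total 4033
Band 2: 3413 * 0.979 = 3341
Band 3: 5091 * 0.966 = 4918
Band 4: 4878 * 0.952 = 4644
Band 5: 3142 * 0.951 + 9633 * 0.62 = 2988 + 5972 = 8960
→ [4033, 3341, 4918, 4644, 8960]

4033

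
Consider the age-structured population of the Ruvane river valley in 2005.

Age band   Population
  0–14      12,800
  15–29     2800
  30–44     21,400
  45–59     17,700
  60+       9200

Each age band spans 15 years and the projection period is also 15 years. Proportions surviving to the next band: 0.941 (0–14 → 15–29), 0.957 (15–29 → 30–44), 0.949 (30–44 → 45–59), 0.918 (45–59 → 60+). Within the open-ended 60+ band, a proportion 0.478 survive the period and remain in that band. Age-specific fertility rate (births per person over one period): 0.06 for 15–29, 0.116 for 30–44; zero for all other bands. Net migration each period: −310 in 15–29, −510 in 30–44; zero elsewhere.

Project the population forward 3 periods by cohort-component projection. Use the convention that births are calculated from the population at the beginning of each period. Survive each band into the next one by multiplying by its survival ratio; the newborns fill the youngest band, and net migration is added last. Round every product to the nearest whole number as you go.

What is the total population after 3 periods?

29237

Call the groups 1 to 5, youngest first.
After projecting period 1:
Births: 2800 × 0.06 = 168  |  21400 × 0.116 = 2482 → total 2650
Group 2: 12800 × 0.941 = 12045
Group 3: 2800 × 0.957 = 2680
Group 4: 21400 × 0.949 = 20309
Group 5: 17700 × 0.918 + 9200 × 0.478 = 16249 + 4398 = 20647
Net migration: Group 2 − 310 → 11735; Group 3 − 510 → 2170
→ [2650, 11735, 2170, 20309, 20647]
After projecting period 2:
Births: 11735 × 0.06 = 704  |  2170 × 0.116 = 252 → total 956
Group 2: 2650 × 0.941 = 2494
Group 3: 11735 × 0.957 = 11230
Group 4: 2170 × 0.949 = 2059
Group 5: 20309 × 0.918 + 20647 × 0.478 = 18644 + 9869 = 28513
Net migration: Group 2 − 310 → 2184; Group 3 − 510 → 10720
→ [956, 2184, 10720, 2059, 28513]
After projecting period 3:
Births: 2184 × 0.06 = 131  |  10720 × 0.116 = 1244 → total 1375
Group 2: 956 × 0.941 = 900
Group 3: 2184 × 0.957 = 2090
Group 4: 10720 × 0.949 = 10173
Group 5: 2059 × 0.918 + 28513 × 0.478 = 1890 + 13629 = 15519
Net migration: Group 2 − 310 → 590; Group 3 − 510 → 1580
→ [1375, 590, 1580, 10173, 15519]
Total after period 3: 1375 + 590 + 1580 + 10173 + 15519 = 29237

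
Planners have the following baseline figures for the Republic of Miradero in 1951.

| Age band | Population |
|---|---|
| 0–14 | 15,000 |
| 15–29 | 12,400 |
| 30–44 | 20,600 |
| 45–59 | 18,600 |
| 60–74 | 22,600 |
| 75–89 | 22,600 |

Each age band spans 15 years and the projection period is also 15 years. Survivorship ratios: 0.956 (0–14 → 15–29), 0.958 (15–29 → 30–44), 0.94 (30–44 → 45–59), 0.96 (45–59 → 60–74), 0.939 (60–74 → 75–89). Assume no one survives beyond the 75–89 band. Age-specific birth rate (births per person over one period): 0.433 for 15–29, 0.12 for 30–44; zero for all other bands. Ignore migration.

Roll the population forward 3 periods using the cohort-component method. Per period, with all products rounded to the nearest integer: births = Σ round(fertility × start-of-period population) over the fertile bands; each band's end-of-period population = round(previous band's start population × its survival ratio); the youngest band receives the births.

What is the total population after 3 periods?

60462

Numbering the bands 1..6 from youngest to oldest:
[period 1]
Births: 12400 × 0.433 = 5369  |  20600 × 0.12 = 2472 → total 7841
Band 2: 15000 × 0.956 = 14340
Band 3: 12400 × 0.958 = 11879
Band 4: 20600 × 0.94 = 19364
Band 5: 18600 × 0.96 = 17856
Band 6: 22600 × 0.939 = 21221
End of period: [7841, 14340, 11879, 19364, 17856, 21221]
[period 2]
Births: 14340 × 0.433 = 6209  |  11879 × 0.12 = 1425 → total 7634
Band 2: 7841 × 0.956 = 7496
Band 3: 14340 × 0.958 = 13738
Band 4: 11879 × 0.94 = 11166
Band 5: 19364 × 0.96 = 18589
Band 6: 17856 × 0.939 = 16767
End of period: [7634, 7496, 13738, 11166, 18589, 16767]
[period 3]
Births: 7496 × 0.433 = 3246  |  13738 × 0.12 = 1649 → total 4895
Band 2: 7634 × 0.956 = 7298
Band 3: 7496 × 0.958 = 7181
Band 4: 13738 × 0.94 = 12914
Band 5: 11166 × 0.96 = 10719
Band 6: 18589 × 0.939 = 17455
End of period: [4895, 7298, 7181, 12914, 10719, 17455]
Total after period 3: 4895 + 7298 + 7181 + 12914 + 10719 + 17455 = 60462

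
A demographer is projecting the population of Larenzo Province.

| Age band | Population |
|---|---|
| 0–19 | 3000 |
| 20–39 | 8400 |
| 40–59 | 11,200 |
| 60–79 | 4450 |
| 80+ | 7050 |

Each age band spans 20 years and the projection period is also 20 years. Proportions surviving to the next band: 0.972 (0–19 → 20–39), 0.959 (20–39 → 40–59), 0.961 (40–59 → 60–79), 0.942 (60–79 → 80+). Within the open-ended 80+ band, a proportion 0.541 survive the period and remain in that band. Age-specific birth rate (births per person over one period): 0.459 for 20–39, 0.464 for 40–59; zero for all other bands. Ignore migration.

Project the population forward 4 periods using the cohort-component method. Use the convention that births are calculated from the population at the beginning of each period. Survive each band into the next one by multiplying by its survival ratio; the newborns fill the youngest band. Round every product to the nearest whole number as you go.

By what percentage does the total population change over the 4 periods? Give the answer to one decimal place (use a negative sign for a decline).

2.4

After projecting period 1:
Births: 8400 * 0.459 = 3856, 11200 * 0.464 = 5197 → total 9053
20–39: 3000 * 0.972 = 2916
40–59: 8400 * 0.959 = 8056
60–79: 11200 * 0.961 = 10763
80+: 4450 * 0.942 + 7050 * 0.541 = 4192 + 3814 = 8006
End of period: [9053, 2916, 8056, 10763, 8006]
After projecting period 2:
Births: 2916 * 0.459 = 1338, 8056 * 0.464 = 3738 → total 5076
20–39: 9053 * 0.972 = 8800
40–59: 2916 * 0.959 = 2796
60–79: 8056 * 0.961 = 7742
80+: 10763 * 0.942 + 8006 * 0.541 = 10139 + 4331 = 14470
End of period: [5076, 8800, 2796, 7742, 14470]
After projecting period 3:
Births: 8800 * 0.459 = 4039, 2796 * 0.464 = 1297 → total 5336
20–39: 5076 * 0.972 = 4934
40–59: 8800 * 0.959 = 8439
60–79: 2796 * 0.961 = 2687
80+: 7742 * 0.942 + 14470 * 0.541 = 7293 + 7828 = 15121
End of period: [5336, 4934, 8439, 2687, 15121]
After projecting period 4:
Births: 4934 * 0.459 = 2265, 8439 * 0.464 = 3916 → total 6181
20–39: 5336 * 0.972 = 5187
40–59: 4934 * 0.959 = 4732
60–79: 8439 * 0.961 = 8110
80+: 2687 * 0.942 + 15121 * 0.541 = 2531 + 8180 = 10711
End of period: [6181, 5187, 4732, 8110, 10711]
Total: 34100 → 34921; change = 821; percentage change = 2.4%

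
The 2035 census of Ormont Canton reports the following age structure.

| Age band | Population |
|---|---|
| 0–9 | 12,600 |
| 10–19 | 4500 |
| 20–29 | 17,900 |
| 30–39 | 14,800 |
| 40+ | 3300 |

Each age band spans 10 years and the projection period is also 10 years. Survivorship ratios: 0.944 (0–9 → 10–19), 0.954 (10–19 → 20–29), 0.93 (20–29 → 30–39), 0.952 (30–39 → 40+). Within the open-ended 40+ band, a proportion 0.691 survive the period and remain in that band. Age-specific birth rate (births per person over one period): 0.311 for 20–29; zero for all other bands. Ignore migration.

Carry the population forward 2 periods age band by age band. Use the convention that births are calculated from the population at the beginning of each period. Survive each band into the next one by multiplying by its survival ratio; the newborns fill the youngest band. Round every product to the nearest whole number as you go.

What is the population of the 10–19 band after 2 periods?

Let band 1 be 0–9 through band 5 = 40+.
After projecting period 1:
Births: 17900 * 0.311 = 5567
Band 2: 12600 * 0.944 = 11894
Band 3: 4500 * 0.954 = 4293
Band 4: 17900 * 0.93 = 16647
Band 5: 14800 * 0.952 + 3300 * 0.691 = 14090 + 2280 = 16370
→ [5567, 11894, 4293, 16647, 16370]
After projecting period 2:
Births: 4293 * 0.311 = 1335
Band 2: 5567 * 0.944 = 5255
Band 3: 11894 * 0.954 = 11347
Band 4: 4293 * 0.93 = 3992
Band 5: 16647 * 0.952 + 16370 * 0.691 = 15848 + 11312 = 27160
→ [1335, 5255, 11347, 3992, 27160]

5255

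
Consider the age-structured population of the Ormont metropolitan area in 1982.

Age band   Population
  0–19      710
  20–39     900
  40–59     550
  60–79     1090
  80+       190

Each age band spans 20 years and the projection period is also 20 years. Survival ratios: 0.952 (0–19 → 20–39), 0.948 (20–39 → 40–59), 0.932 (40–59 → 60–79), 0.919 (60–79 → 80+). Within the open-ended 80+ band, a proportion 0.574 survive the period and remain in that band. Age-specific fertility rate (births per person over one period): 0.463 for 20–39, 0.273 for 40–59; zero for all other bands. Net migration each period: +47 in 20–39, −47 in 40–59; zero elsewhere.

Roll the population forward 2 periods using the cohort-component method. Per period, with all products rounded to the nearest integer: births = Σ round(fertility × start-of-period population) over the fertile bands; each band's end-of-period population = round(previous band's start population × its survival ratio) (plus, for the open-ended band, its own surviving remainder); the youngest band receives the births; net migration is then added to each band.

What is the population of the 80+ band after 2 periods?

1109

Let band 1 be 0–19 through band 5 = 80+.
— Period 1 —
Births: 900 × 0.463 = 417  |  550 × 0.273 = 150 → 567
Band 2: 710 × 0.952 = 676
Band 3: 900 × 0.948 = 853
Band 4: 550 × 0.932 = 513
Band 5: 1090 × 0.919 + 190 × 0.574 = 1002 + 109 = 1111
Net migration: Band 2 + 47 → 723; Band 3 − 47 → 806
Population now: 0–19=567, 20–39=723, 40–59=806, 60–79=513, 80+=1111
— Period 2 —
Births: 723 × 0.463 = 335  |  806 × 0.273 = 220 → 555
Band 2: 567 × 0.952 = 540
Band 3: 723 × 0.948 = 685
Band 4: 806 × 0.932 = 751
Band 5: 513 × 0.919 + 1111 × 0.574 = 471 + 638 = 1109
Net migration: Band 2 + 47 → 587; Band 3 − 47 → 638
Population now: 0–19=555, 20–39=587, 40–59=638, 60–79=751, 80+=1109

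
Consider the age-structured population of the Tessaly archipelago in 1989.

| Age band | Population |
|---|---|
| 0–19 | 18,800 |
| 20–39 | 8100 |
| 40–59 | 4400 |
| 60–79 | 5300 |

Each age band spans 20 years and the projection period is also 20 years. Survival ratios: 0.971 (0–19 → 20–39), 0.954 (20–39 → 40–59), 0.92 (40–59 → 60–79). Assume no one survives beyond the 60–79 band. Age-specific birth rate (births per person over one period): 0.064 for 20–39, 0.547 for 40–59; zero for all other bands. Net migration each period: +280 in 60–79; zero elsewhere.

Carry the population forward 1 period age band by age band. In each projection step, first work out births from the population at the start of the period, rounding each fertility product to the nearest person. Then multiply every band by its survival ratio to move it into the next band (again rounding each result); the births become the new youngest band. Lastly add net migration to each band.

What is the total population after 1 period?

33235

Period 1.
Births: 8100 × 0.064 = 518  |  4400 × 0.547 = 2407 — total 2925
20–39: 18800 × 0.971 = 18255
40–59: 8100 × 0.954 = 7727
60–79: 4400 × 0.92 = 4048
Net migration: 60–79 + 280 → 4328
Population now: 0–19=2925, 20–39=18255, 40–59=7727, 60–79=4328
Total after period 1: 2925 + 18255 + 7727 + 4328 = 33235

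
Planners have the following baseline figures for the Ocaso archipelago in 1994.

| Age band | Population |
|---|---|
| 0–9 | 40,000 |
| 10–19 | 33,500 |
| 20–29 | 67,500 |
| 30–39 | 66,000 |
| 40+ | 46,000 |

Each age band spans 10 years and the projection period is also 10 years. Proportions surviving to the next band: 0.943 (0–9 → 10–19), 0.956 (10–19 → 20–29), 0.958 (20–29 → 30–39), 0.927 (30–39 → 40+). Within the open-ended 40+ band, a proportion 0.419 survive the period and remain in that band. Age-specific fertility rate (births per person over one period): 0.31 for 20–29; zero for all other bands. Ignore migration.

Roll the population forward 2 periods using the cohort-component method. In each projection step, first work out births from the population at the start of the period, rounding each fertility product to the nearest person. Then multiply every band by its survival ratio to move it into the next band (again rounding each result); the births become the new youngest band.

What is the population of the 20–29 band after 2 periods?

36060

Numbering the bands 1..5 from youngest to oldest:
— Period 1 —
Births: 67500 × 0.31 = 20925
Band 2: 40000 × 0.943 = 37720
Band 3: 33500 × 0.956 = 32026
Band 4: 67500 × 0.958 = 64665
Band 5: 66000 × 0.927 + 46000 × 0.419 = 61182 + 19274 = 80456
End of period: [20925, 37720, 32026, 64665, 80456]
— Period 2 —
Births: 32026 × 0.31 = 9928
Band 2: 20925 × 0.943 = 19732
Band 3: 37720 × 0.956 = 36060
Band 4: 32026 × 0.958 = 30681
Band 5: 64665 × 0.927 + 80456 × 0.419 = 59944 + 33711 = 93655
End of period: [9928, 19732, 36060, 30681, 93655]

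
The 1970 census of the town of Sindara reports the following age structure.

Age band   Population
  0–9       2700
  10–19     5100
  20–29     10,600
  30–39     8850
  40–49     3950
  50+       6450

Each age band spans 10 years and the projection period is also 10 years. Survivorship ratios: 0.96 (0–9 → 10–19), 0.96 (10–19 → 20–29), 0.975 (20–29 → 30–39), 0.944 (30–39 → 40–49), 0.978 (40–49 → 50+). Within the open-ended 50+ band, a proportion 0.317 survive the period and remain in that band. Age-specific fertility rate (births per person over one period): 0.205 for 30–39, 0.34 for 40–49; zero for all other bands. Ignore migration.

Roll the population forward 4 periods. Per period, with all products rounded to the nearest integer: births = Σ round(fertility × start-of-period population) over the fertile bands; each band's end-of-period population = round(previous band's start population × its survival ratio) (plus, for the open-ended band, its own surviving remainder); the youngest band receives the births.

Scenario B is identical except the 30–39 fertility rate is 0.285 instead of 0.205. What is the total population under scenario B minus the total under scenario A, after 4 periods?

1958

Numbering the bands 1..6 from youngest to oldest:
— Period 1 —
Births: 8850 × 0.205 = 1814, 3950 × 0.34 = 1343 — total 3157
Band 2: 2700 × 0.96 = 2592
Band 3: 5100 × 0.96 = 4896
Band 4: 10600 × 0.975 = 10335
Band 5: 8850 × 0.944 = 8354
Band 6: 3950 × 0.978 + 6450 × 0.317 = 3863 + 2045 = 5908
→ [3157, 2592, 4896, 10335, 8354, 5908]
— Period 2 —
Births: 10335 × 0.205 = 2119, 8354 × 0.34 = 2840 — total 4959
Band 2: 3157 × 0.96 = 3031
Band 3: 2592 × 0.96 = 2488
Band 4: 4896 × 0.975 = 4774
Band 5: 10335 × 0.944 = 9756
Band 6: 8354 × 0.978 + 5908 × 0.317 = 8170 + 1873 = 10043
→ [4959, 3031, 2488, 4774, 9756, 10043]
— Period 3 —
Births: 4774 × 0.205 = 979, 9756 × 0.34 = 3317 — total 4296
Band 2: 4959 × 0.96 = 4761
Band 3: 3031 × 0.96 = 2910
Band 4: 2488 × 0.975 = 2426
Band 5: 4774 × 0.944 = 4507
Band 6: 9756 × 0.978 + 10043 × 0.317 = 9541 + 3184 = 12725
→ [4296, 4761, 2910, 2426, 4507, 12725]
— Period 4 —
Births: 2426 × 0.205 = 497, 4507 × 0.34 = 1532 — total 2029
Band 2: 4296 × 0.96 = 4124
Band 3: 4761 × 0.96 = 4571
Band 4: 2910 × 0.975 = 2837
Band 5: 2426 × 0.944 = 2290
Band 6: 4507 × 0.978 + 12725 × 0.317 = 4408 + 4034 = 8442
→ [2029, 4124, 4571, 2837, 2290, 8442]
Scenario A total after 4 periods: 24293
Scenario B projection —
— Period 1 —
Births: 8850 × 0.285 = 2522, 3950 × 0.34 = 1343 — total 3865
Band 2: 2700 × 0.96 = 2592
Band 3: 5100 × 0.96 = 4896
Band 4: 10600 × 0.975 = 10335
Band 5: 8850 × 0.944 = 8354
Band 6: 3950 × 0.978 + 6450 × 0.317 = 3863 + 2045 = 5908
→ [3865, 2592, 4896, 10335, 8354, 5908]
— Period 2 —
Births: 10335 × 0.285 = 2945, 8354 × 0.34 = 2840 — total 5785
Band 2: 3865 × 0.96 = 3710
Band 3: 2592 × 0.96 = 2488
Band 4: 4896 × 0.975 = 4774
Band 5: 10335 × 0.944 = 9756
Band 6: 8354 × 0.978 + 5908 × 0.317 = 8170 + 1873 = 10043
→ [5785, 3710, 2488, 4774, 9756, 10043]
— Period 3 —
Births: 4774 × 0.285 = 1361, 9756 × 0.34 = 3317 — total 4678
Band 2: 5785 × 0.96 = 5554
Band 3: 3710 × 0.96 = 3562
Band 4: 2488 × 0.975 = 2426
Band 5: 4774 × 0.944 = 4507
Band 6: 9756 × 0.978 + 10043 × 0.317 = 9541 + 3184 = 12725
→ [4678, 5554, 3562, 2426, 4507, 12725]
— Period 4 —
Births: 2426 × 0.285 = 691, 4507 × 0.34 = 1532 — total 2223
Band 2: 4678 × 0.96 = 4491
Band 3: 5554 × 0.96 = 5332
Band 4: 3562 × 0.975 = 3473
Band 5: 2426 × 0.944 = 2290
Band 6: 4507 × 0.978 + 12725 × 0.317 = 4408 + 4034 = 8442
→ [2223, 4491, 5332, 3473, 2290, 8442]
Scenario B total after 4 periods: 26251
Difference B − A = 26251 − 24293 = 1958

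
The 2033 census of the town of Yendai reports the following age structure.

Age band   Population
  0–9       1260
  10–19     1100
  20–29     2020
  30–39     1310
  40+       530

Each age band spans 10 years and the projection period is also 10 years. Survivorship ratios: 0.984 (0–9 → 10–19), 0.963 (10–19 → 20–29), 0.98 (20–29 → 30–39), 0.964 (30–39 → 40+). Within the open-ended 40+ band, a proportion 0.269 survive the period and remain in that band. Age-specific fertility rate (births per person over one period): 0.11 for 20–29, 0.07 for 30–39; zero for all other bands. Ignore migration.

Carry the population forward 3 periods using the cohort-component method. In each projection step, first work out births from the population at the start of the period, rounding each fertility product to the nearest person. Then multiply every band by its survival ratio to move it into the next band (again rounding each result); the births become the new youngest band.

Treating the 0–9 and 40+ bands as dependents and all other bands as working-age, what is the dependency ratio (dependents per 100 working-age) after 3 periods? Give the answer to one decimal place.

105.9

After projecting period 1:
Births: 2020 × 0.11 = 222 ; 1310 × 0.07 = 92 → 314
10–19: 1260 × 0.984 = 1240
20–29: 1100 × 0.963 = 1059
30–39: 2020 × 0.98 = 1980
40+: 1310 × 0.964 + 530 × 0.269 = 1263 + 143 = 1406
End of period: [314, 1240, 1059, 1980, 1406]
After projecting period 2:
Births: 1059 × 0.11 = 116 ; 1980 × 0.07 = 139 → 255
10–19: 314 × 0.984 = 309
20–29: 1240 × 0.963 = 1194
30–39: 1059 × 0.98 = 1038
40+: 1980 × 0.964 + 1406 × 0.269 = 1909 + 378 = 2287
End of period: [255, 309, 1194, 1038, 2287]
After projecting period 3:
Births: 1194 × 0.11 = 131 ; 1038 × 0.07 = 73 → 204
10–19: 255 × 0.984 = 251
20–29: 309 × 0.963 = 298
30–39: 1194 × 0.98 = 1170
40+: 1038 × 0.964 + 2287 × 0.269 = 1001 + 615 = 1616
End of period: [204, 251, 298, 1170, 1616]
Dependents (band 0–9 + band 40+) = 204 + 1616 = 1820; working-age = 1719; ratio = 1820/1719 × 100 = 105.9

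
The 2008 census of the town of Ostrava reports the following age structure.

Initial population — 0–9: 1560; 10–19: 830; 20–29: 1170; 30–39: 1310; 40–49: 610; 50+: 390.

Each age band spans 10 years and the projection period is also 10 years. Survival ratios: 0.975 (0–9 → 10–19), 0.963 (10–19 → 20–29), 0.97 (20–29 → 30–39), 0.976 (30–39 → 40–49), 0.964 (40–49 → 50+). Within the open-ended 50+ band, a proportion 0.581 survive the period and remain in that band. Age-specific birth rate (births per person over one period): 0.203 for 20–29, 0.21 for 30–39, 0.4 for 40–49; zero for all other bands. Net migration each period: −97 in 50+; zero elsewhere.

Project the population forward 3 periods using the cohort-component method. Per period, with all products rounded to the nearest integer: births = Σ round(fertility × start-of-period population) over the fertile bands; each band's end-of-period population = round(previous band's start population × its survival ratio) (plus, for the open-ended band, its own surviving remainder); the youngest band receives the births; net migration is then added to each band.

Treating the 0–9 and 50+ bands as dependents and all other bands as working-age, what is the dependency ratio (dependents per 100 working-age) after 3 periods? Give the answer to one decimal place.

[period 1]
Births: 1170 × 0.203 = 238 ; 1310 × 0.21 = 275 ; 610 × 0.4 = 244 → 757
10–19: 1560 × 0.975 = 1521
20–29: 830 × 0.963 = 799
30–39: 1170 × 0.97 = 1135
40–49: 1310 × 0.976 = 1279
50+: 610 × 0.964 + 390 × 0.581 = 588 + 227 = 815
Net migration: 50+ − 97 → 718
Population now: 0–9=757, 10–19=1521, 20–29=799, 30–39=1135, 40–49=1279, 50+=718
[period 2]
Births: 799 × 0.203 = 162 ; 1135 × 0.21 = 238 ; 1279 × 0.4 = 512 → 912
10–19: 757 × 0.975 = 738
20–29: 1521 × 0.963 = 1465
30–39: 799 × 0.97 = 775
40–49: 1135 × 0.976 = 1108
50+: 1279 × 0.964 + 718 × 0.581 = 1233 + 417 = 1650
Net migration: 50+ − 97 → 1553
Population now: 0–9=912, 10–19=738, 20–29=1465, 30–39=775, 40–49=1108, 50+=1553
[period 3]
Births: 1465 × 0.203 = 297 ; 775 × 0.21 = 163 ; 1108 × 0.4 = 443 → 903
10–19: 912 × 0.975 = 889
20–29: 738 × 0.963 = 711
30–39: 1465 × 0.97 = 1421
40–49: 775 × 0.976 = 756
50+: 1108 × 0.964 + 1553 × 0.581 = 1068 + 902 = 1970
Net migration: 50+ − 97 → 1873
Population now: 0–9=903, 10–19=889, 20–29=711, 30–39=1421, 40–49=756, 50+=1873
Dependents (band 0–9 + band 50+) = 903 + 1873 = 2776; working-age = 3777; ratio = 2776/3777 × 100 = 73.5

73.5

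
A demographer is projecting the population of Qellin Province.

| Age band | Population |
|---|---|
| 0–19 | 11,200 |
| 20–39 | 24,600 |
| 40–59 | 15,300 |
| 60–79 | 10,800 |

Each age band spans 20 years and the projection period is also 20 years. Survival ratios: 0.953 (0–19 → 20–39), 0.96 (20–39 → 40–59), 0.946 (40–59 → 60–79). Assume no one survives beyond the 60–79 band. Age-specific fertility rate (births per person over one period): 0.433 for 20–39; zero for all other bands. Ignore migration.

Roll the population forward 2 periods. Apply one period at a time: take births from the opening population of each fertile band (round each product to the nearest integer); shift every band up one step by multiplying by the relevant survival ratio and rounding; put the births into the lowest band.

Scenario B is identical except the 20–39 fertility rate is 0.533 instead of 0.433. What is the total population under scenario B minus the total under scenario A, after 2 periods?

3412

[period 1]
Births: 24600 × 0.433 = 10652
20–39: 11200 × 0.953 = 10674
40–59: 24600 × 0.96 = 23616
60–79: 15300 × 0.946 = 14474
End of period: [10652, 10674, 23616, 14474]
[period 2]
Births: 10674 × 0.433 = 4622
20–39: 10652 × 0.953 = 10151
40–59: 10674 × 0.96 = 10247
60–79: 23616 × 0.946 = 22341
End of period: [4622, 10151, 10247, 22341]
Scenario A total after 2 periods: 47361
Scenario B projection —
[period 1]
Births: 24600 × 0.533 = 13112
20–39: 11200 × 0.953 = 10674
40–59: 24600 × 0.96 = 23616
60–79: 15300 × 0.946 = 14474
End of period: [13112, 10674, 23616, 14474]
[period 2]
Births: 10674 × 0.533 = 5689
20–39: 13112 × 0.953 = 12496
40–59: 10674 × 0.96 = 10247
60–79: 23616 × 0.946 = 22341
End of period: [5689, 12496, 10247, 22341]
Scenario B total after 2 periods: 50773
Difference B − A = 50773 − 47361 = 3412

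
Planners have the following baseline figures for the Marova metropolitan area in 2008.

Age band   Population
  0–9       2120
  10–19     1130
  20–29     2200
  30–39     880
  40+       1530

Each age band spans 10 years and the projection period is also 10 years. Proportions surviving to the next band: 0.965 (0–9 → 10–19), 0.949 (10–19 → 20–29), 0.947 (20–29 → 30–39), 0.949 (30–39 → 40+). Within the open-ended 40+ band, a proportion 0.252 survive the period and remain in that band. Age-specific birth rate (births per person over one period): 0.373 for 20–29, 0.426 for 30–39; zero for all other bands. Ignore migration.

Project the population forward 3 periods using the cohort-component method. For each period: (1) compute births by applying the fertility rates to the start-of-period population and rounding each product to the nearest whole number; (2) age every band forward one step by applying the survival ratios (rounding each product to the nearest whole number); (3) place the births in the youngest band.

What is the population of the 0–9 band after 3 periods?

Period 1:
Births: 2200 * 0.373 = 821 ; 880 * 0.426 = 375 ⇒ total 1196
10–19: 2120 * 0.965 = 2046
20–29: 1130 * 0.949 = 1072
30–39: 2200 * 0.947 = 2083
40+: 880 * 0.949 + 1530 * 0.252 = 835 + 386 = 1221
Giving 1196 / 2046 / 1072 / 2083 / 1221.
Period 2:
Births: 1072 * 0.373 = 400 ; 2083 * 0.426 = 887 ⇒ total 1287
10–19: 1196 * 0.965 = 1154
20–29: 2046 * 0.949 = 1942
30–39: 1072 * 0.947 = 1015
40+: 2083 * 0.949 + 1221 * 0.252 = 1977 + 308 = 2285
Giving 1287 / 1154 / 1942 / 1015 / 2285.
Period 3:
Births: 1942 * 0.373 = 724 ; 1015 * 0.426 = 432 ⇒ total 1156
10–19: 1287 * 0.965 = 1242
20–29: 1154 * 0.949 = 1095
30–39: 1942 * 0.947 = 1839
40+: 1015 * 0.949 + 2285 * 0.252 = 963 + 576 = 1539
Giving 1156 / 1242 / 1095 / 1839 / 1539.

1156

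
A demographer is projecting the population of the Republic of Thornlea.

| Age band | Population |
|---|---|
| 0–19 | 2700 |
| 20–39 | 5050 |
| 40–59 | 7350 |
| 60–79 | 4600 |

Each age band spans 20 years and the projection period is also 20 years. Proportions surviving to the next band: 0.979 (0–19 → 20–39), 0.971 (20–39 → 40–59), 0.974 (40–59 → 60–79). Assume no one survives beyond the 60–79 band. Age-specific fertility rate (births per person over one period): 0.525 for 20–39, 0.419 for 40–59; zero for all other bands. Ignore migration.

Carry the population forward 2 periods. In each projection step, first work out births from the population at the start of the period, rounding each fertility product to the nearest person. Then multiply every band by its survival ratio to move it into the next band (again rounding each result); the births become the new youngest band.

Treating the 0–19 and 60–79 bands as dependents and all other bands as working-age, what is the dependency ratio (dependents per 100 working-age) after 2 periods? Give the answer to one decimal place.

100.5

[period 1]
Births: 5050 × 0.525 = 2651  |  7350 × 0.419 = 3080 — total 5731
20–39: 2700 × 0.979 = 2643
40–59: 5050 × 0.971 = 4904
60–79: 7350 × 0.974 = 7159
Population now: 0–19=5731, 20–39=2643, 40–59=4904, 60–79=7159
[period 2]
Births: 2643 × 0.525 = 1388  |  4904 × 0.419 = 2055 — total 3443
20–39: 5731 × 0.979 = 5611
40–59: 2643 × 0.971 = 2566
60–79: 4904 × 0.974 = 4776
Population now: 0–19=3443, 20–39=5611, 40–59=2566, 60–79=4776
Dependents (band 0–19 + band 60–79) = 3443 + 4776 = 8219; working-age = 8177; ratio = 8219/8177 × 100 = 100.5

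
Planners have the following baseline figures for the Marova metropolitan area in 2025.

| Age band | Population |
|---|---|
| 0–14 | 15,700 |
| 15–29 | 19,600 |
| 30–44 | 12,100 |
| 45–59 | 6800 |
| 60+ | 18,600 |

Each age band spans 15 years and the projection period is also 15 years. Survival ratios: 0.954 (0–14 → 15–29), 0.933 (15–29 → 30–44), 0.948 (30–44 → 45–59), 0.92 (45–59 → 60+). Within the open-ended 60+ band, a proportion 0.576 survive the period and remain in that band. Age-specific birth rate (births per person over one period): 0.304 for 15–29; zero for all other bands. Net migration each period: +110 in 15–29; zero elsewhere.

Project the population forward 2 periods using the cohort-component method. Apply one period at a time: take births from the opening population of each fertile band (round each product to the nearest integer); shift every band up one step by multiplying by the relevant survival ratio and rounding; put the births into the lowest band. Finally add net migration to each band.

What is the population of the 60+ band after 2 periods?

20328

Call the groups 1 to 5, youngest first.
Period 1:
Births: 19600 * 0.304 = 5958
Group 2: 15700 * 0.954 = 14978
Group 3: 19600 * 0.933 = 18287
Group 4: 12100 * 0.948 = 11471
Group 5: 6800 * 0.92 + 18600 * 0.576 = 6256 + 10714 = 16970
Net migration: Group 2 + 110 → 15088
End of period: [5958, 15088, 18287, 11471, 16970]
Period 2:
Births: 15088 * 0.304 = 4587
Group 2: 5958 * 0.954 = 5684
Group 3: 15088 * 0.933 = 14077
Group 4: 18287 * 0.948 = 17336
Group 5: 11471 * 0.92 + 16970 * 0.576 = 10553 + 9775 = 20328
Net migration: Group 2 + 110 → 5794
End of period: [4587, 5794, 14077, 17336, 20328]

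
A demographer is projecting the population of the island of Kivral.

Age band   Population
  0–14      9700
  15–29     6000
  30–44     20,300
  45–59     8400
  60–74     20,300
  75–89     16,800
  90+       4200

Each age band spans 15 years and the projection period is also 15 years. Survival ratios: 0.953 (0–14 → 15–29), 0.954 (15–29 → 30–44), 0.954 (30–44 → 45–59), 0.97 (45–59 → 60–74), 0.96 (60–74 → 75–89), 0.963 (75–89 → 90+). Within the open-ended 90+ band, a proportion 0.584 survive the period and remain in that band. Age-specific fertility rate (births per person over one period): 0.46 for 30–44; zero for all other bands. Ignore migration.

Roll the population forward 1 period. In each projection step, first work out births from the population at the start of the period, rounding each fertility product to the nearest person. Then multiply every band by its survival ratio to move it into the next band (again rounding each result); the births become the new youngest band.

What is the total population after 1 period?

Call the bands 1 to 7, youngest first.
[period 1]
Births: 20300 × 0.46 = 9338
Band 2: 9700 × 0.953 = 9244
Band 3: 6000 × 0.954 = 5724
Band 4: 20300 × 0.954 = 19366
Band 5: 8400 × 0.97 = 8148
Band 6: 20300 × 0.96 = 19488
Band 7: 16800 × 0.963 + 4200 × 0.584 = 16178 + 2453 = 18631
End of period: [9338, 9244, 5724, 19366, 8148, 19488, 18631]
Total after period 1: 9338 + 9244 + 5724 + 19366 + 8148 + 19488 + 18631 = 89939

89939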